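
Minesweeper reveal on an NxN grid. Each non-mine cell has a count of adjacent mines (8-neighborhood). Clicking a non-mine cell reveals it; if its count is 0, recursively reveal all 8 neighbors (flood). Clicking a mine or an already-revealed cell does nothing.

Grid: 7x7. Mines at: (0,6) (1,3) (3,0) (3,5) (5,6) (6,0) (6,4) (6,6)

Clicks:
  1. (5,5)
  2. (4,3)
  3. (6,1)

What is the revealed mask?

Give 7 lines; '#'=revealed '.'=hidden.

Answer: .......
.......
.####..
.####..
.####..
.#####.
.###...

Derivation:
Click 1 (5,5) count=3: revealed 1 new [(5,5)] -> total=1
Click 2 (4,3) count=0: revealed 19 new [(2,1) (2,2) (2,3) (2,4) (3,1) (3,2) (3,3) (3,4) (4,1) (4,2) (4,3) (4,4) (5,1) (5,2) (5,3) (5,4) (6,1) (6,2) (6,3)] -> total=20
Click 3 (6,1) count=1: revealed 0 new [(none)] -> total=20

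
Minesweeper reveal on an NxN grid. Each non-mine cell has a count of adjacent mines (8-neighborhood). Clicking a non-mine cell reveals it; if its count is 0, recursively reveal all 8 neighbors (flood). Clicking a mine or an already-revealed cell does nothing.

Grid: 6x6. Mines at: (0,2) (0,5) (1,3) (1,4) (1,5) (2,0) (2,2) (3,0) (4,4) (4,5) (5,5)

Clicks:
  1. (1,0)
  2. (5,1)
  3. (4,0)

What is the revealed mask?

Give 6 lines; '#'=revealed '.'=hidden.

Answer: ......
#.....
......
.###..
####..
####..

Derivation:
Click 1 (1,0) count=1: revealed 1 new [(1,0)] -> total=1
Click 2 (5,1) count=0: revealed 11 new [(3,1) (3,2) (3,3) (4,0) (4,1) (4,2) (4,3) (5,0) (5,1) (5,2) (5,3)] -> total=12
Click 3 (4,0) count=1: revealed 0 new [(none)] -> total=12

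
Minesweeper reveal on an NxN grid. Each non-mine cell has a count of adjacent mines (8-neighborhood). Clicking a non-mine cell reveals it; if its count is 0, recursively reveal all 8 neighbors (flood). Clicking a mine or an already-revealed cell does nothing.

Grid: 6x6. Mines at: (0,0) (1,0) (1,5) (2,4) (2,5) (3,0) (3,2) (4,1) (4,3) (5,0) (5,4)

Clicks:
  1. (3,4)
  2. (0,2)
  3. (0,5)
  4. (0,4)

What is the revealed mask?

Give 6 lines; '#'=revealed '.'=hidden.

Answer: .#####
.####.
.###..
....#.
......
......

Derivation:
Click 1 (3,4) count=3: revealed 1 new [(3,4)] -> total=1
Click 2 (0,2) count=0: revealed 11 new [(0,1) (0,2) (0,3) (0,4) (1,1) (1,2) (1,3) (1,4) (2,1) (2,2) (2,3)] -> total=12
Click 3 (0,5) count=1: revealed 1 new [(0,5)] -> total=13
Click 4 (0,4) count=1: revealed 0 new [(none)] -> total=13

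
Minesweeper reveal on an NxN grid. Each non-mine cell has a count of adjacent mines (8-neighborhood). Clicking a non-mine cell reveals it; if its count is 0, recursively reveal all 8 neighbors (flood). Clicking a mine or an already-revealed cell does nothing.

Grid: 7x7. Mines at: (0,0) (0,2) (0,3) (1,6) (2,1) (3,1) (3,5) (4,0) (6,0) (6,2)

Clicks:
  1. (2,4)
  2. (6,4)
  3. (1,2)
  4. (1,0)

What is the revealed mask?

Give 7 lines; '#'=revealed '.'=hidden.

Click 1 (2,4) count=1: revealed 1 new [(2,4)] -> total=1
Click 2 (6,4) count=0: revealed 22 new [(1,2) (1,3) (1,4) (2,2) (2,3) (3,2) (3,3) (3,4) (4,2) (4,3) (4,4) (4,5) (4,6) (5,2) (5,3) (5,4) (5,5) (5,6) (6,3) (6,4) (6,5) (6,6)] -> total=23
Click 3 (1,2) count=3: revealed 0 new [(none)] -> total=23
Click 4 (1,0) count=2: revealed 1 new [(1,0)] -> total=24

Answer: .......
#.###..
..###..
..###..
..#####
..#####
...####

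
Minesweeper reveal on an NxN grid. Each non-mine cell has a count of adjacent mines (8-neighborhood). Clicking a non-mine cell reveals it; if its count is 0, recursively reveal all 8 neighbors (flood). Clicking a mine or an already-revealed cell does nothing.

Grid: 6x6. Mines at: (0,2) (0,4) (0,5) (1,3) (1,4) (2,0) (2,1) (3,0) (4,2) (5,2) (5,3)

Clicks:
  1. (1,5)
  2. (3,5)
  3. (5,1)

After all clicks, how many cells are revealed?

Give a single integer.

Answer: 13

Derivation:
Click 1 (1,5) count=3: revealed 1 new [(1,5)] -> total=1
Click 2 (3,5) count=0: revealed 11 new [(2,3) (2,4) (2,5) (3,3) (3,4) (3,5) (4,3) (4,4) (4,5) (5,4) (5,5)] -> total=12
Click 3 (5,1) count=2: revealed 1 new [(5,1)] -> total=13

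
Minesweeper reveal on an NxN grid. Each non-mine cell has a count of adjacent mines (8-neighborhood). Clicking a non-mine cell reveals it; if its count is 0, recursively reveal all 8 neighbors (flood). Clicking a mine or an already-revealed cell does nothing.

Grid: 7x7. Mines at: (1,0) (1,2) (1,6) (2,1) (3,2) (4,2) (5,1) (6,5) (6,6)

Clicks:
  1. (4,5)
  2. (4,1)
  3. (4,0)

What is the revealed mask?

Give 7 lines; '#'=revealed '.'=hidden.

Click 1 (4,5) count=0: revealed 22 new [(0,3) (0,4) (0,5) (1,3) (1,4) (1,5) (2,3) (2,4) (2,5) (2,6) (3,3) (3,4) (3,5) (3,6) (4,3) (4,4) (4,5) (4,6) (5,3) (5,4) (5,5) (5,6)] -> total=22
Click 2 (4,1) count=3: revealed 1 new [(4,1)] -> total=23
Click 3 (4,0) count=1: revealed 1 new [(4,0)] -> total=24

Answer: ...###.
...###.
...####
...####
##.####
...####
.......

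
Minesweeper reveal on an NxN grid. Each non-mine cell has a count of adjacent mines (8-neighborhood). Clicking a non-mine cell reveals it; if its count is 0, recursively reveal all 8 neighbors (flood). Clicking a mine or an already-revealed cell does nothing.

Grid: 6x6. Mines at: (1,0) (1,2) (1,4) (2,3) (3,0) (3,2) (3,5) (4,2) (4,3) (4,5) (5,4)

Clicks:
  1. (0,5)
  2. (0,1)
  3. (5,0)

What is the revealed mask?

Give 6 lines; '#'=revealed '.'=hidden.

Click 1 (0,5) count=1: revealed 1 new [(0,5)] -> total=1
Click 2 (0,1) count=2: revealed 1 new [(0,1)] -> total=2
Click 3 (5,0) count=0: revealed 4 new [(4,0) (4,1) (5,0) (5,1)] -> total=6

Answer: .#...#
......
......
......
##....
##....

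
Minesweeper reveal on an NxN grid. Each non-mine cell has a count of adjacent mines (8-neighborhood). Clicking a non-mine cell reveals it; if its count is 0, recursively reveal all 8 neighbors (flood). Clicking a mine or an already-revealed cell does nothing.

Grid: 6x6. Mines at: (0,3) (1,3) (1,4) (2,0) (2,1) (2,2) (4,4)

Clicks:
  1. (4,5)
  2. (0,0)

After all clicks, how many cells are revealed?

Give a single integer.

Answer: 7

Derivation:
Click 1 (4,5) count=1: revealed 1 new [(4,5)] -> total=1
Click 2 (0,0) count=0: revealed 6 new [(0,0) (0,1) (0,2) (1,0) (1,1) (1,2)] -> total=7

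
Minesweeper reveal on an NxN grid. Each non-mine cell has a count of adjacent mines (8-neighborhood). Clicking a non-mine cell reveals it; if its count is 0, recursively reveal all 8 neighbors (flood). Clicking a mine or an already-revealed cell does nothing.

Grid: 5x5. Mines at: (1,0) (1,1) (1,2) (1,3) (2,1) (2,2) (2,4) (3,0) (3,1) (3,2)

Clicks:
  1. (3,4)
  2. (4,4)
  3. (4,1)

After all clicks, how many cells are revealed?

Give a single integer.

Click 1 (3,4) count=1: revealed 1 new [(3,4)] -> total=1
Click 2 (4,4) count=0: revealed 3 new [(3,3) (4,3) (4,4)] -> total=4
Click 3 (4,1) count=3: revealed 1 new [(4,1)] -> total=5

Answer: 5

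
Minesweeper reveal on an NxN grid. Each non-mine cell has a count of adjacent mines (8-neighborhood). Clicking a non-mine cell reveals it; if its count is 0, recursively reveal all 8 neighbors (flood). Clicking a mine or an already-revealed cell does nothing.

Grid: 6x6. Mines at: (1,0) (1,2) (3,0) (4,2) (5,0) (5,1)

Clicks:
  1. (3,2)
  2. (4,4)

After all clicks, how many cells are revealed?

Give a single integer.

Click 1 (3,2) count=1: revealed 1 new [(3,2)] -> total=1
Click 2 (4,4) count=0: revealed 18 new [(0,3) (0,4) (0,5) (1,3) (1,4) (1,5) (2,3) (2,4) (2,5) (3,3) (3,4) (3,5) (4,3) (4,4) (4,5) (5,3) (5,4) (5,5)] -> total=19

Answer: 19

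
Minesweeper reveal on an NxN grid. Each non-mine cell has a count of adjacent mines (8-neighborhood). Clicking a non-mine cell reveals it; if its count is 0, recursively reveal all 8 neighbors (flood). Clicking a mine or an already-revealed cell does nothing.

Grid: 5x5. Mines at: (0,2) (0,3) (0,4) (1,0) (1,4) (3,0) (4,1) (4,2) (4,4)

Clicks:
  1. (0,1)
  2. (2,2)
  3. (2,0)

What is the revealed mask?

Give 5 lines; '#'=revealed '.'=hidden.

Click 1 (0,1) count=2: revealed 1 new [(0,1)] -> total=1
Click 2 (2,2) count=0: revealed 9 new [(1,1) (1,2) (1,3) (2,1) (2,2) (2,3) (3,1) (3,2) (3,3)] -> total=10
Click 3 (2,0) count=2: revealed 1 new [(2,0)] -> total=11

Answer: .#...
.###.
####.
.###.
.....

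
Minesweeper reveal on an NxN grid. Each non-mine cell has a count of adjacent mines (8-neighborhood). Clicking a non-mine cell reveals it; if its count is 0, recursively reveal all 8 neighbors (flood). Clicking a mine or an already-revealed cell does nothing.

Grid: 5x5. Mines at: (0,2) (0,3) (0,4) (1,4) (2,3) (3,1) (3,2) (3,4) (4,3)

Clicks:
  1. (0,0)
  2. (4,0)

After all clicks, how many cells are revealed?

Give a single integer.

Click 1 (0,0) count=0: revealed 6 new [(0,0) (0,1) (1,0) (1,1) (2,0) (2,1)] -> total=6
Click 2 (4,0) count=1: revealed 1 new [(4,0)] -> total=7

Answer: 7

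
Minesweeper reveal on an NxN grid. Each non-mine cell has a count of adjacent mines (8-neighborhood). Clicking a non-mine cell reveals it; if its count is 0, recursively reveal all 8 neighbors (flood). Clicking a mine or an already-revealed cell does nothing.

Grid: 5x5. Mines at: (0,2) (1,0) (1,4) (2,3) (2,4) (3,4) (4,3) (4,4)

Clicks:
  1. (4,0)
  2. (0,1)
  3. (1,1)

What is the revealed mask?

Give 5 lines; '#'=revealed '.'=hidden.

Click 1 (4,0) count=0: revealed 9 new [(2,0) (2,1) (2,2) (3,0) (3,1) (3,2) (4,0) (4,1) (4,2)] -> total=9
Click 2 (0,1) count=2: revealed 1 new [(0,1)] -> total=10
Click 3 (1,1) count=2: revealed 1 new [(1,1)] -> total=11

Answer: .#...
.#...
###..
###..
###..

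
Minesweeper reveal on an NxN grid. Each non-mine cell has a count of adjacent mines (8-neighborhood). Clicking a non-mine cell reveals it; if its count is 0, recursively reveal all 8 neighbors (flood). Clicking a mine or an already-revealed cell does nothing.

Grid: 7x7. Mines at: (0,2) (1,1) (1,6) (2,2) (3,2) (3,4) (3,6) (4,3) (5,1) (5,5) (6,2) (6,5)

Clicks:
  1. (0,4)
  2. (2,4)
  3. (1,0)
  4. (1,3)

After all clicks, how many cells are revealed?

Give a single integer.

Click 1 (0,4) count=0: revealed 9 new [(0,3) (0,4) (0,5) (1,3) (1,4) (1,5) (2,3) (2,4) (2,5)] -> total=9
Click 2 (2,4) count=1: revealed 0 new [(none)] -> total=9
Click 3 (1,0) count=1: revealed 1 new [(1,0)] -> total=10
Click 4 (1,3) count=2: revealed 0 new [(none)] -> total=10

Answer: 10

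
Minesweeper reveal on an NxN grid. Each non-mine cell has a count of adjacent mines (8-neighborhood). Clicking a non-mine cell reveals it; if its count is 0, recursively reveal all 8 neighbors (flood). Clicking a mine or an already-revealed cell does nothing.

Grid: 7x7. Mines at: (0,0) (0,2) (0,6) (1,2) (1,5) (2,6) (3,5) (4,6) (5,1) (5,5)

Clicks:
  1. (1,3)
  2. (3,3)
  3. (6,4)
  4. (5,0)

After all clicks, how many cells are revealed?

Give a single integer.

Answer: 25

Derivation:
Click 1 (1,3) count=2: revealed 1 new [(1,3)] -> total=1
Click 2 (3,3) count=0: revealed 23 new [(1,0) (1,1) (2,0) (2,1) (2,2) (2,3) (2,4) (3,0) (3,1) (3,2) (3,3) (3,4) (4,0) (4,1) (4,2) (4,3) (4,4) (5,2) (5,3) (5,4) (6,2) (6,3) (6,4)] -> total=24
Click 3 (6,4) count=1: revealed 0 new [(none)] -> total=24
Click 4 (5,0) count=1: revealed 1 new [(5,0)] -> total=25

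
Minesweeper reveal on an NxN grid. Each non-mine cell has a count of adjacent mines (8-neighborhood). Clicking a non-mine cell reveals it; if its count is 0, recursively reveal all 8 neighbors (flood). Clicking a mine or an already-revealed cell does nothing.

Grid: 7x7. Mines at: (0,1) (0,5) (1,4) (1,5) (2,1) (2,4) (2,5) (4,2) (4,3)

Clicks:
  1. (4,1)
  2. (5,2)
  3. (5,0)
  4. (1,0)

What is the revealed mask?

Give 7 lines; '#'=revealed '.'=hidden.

Click 1 (4,1) count=1: revealed 1 new [(4,1)] -> total=1
Click 2 (5,2) count=2: revealed 1 new [(5,2)] -> total=2
Click 3 (5,0) count=0: revealed 22 new [(3,0) (3,1) (3,4) (3,5) (3,6) (4,0) (4,4) (4,5) (4,6) (5,0) (5,1) (5,3) (5,4) (5,5) (5,6) (6,0) (6,1) (6,2) (6,3) (6,4) (6,5) (6,6)] -> total=24
Click 4 (1,0) count=2: revealed 1 new [(1,0)] -> total=25

Answer: .......
#......
.......
##..###
##..###
#######
#######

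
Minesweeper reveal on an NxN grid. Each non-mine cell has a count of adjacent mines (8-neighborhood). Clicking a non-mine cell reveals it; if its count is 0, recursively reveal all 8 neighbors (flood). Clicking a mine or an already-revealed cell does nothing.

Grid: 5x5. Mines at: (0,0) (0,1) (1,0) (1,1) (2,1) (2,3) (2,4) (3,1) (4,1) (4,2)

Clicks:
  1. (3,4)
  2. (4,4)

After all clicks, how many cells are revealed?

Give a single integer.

Answer: 4

Derivation:
Click 1 (3,4) count=2: revealed 1 new [(3,4)] -> total=1
Click 2 (4,4) count=0: revealed 3 new [(3,3) (4,3) (4,4)] -> total=4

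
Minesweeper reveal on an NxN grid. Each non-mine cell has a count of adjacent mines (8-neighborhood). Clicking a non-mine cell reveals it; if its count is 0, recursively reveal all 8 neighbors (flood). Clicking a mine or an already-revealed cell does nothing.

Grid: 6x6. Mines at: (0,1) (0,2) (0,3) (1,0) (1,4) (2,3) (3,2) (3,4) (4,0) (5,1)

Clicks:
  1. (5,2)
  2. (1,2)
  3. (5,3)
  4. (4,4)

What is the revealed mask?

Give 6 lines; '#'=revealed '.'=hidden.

Click 1 (5,2) count=1: revealed 1 new [(5,2)] -> total=1
Click 2 (1,2) count=4: revealed 1 new [(1,2)] -> total=2
Click 3 (5,3) count=0: revealed 7 new [(4,2) (4,3) (4,4) (4,5) (5,3) (5,4) (5,5)] -> total=9
Click 4 (4,4) count=1: revealed 0 new [(none)] -> total=9

Answer: ......
..#...
......
......
..####
..####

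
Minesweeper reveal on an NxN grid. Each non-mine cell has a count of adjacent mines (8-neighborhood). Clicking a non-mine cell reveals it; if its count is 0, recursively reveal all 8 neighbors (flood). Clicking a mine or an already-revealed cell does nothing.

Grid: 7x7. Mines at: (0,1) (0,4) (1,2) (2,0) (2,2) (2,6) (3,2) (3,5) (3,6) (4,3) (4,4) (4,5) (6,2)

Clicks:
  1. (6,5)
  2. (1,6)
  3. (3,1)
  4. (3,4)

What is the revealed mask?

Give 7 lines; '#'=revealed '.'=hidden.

Answer: .......
......#
.......
.#..#..
.......
...####
...####

Derivation:
Click 1 (6,5) count=0: revealed 8 new [(5,3) (5,4) (5,5) (5,6) (6,3) (6,4) (6,5) (6,6)] -> total=8
Click 2 (1,6) count=1: revealed 1 new [(1,6)] -> total=9
Click 3 (3,1) count=3: revealed 1 new [(3,1)] -> total=10
Click 4 (3,4) count=4: revealed 1 new [(3,4)] -> total=11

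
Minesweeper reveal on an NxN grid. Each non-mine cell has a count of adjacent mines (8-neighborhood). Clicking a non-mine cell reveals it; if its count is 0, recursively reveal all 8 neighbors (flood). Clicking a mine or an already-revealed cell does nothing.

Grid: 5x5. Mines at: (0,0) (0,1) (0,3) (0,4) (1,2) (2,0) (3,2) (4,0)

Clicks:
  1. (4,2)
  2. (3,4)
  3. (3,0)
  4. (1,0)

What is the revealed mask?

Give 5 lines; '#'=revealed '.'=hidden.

Click 1 (4,2) count=1: revealed 1 new [(4,2)] -> total=1
Click 2 (3,4) count=0: revealed 8 new [(1,3) (1,4) (2,3) (2,4) (3,3) (3,4) (4,3) (4,4)] -> total=9
Click 3 (3,0) count=2: revealed 1 new [(3,0)] -> total=10
Click 4 (1,0) count=3: revealed 1 new [(1,0)] -> total=11

Answer: .....
#..##
...##
#..##
..###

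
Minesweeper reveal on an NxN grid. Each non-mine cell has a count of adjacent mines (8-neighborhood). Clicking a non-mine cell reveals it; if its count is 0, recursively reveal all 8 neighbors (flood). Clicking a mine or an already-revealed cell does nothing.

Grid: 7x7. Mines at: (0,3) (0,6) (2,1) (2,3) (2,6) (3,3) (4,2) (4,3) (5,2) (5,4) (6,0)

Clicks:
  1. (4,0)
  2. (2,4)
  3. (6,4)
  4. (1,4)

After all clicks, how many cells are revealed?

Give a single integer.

Answer: 9

Derivation:
Click 1 (4,0) count=0: revealed 6 new [(3,0) (3,1) (4,0) (4,1) (5,0) (5,1)] -> total=6
Click 2 (2,4) count=2: revealed 1 new [(2,4)] -> total=7
Click 3 (6,4) count=1: revealed 1 new [(6,4)] -> total=8
Click 4 (1,4) count=2: revealed 1 new [(1,4)] -> total=9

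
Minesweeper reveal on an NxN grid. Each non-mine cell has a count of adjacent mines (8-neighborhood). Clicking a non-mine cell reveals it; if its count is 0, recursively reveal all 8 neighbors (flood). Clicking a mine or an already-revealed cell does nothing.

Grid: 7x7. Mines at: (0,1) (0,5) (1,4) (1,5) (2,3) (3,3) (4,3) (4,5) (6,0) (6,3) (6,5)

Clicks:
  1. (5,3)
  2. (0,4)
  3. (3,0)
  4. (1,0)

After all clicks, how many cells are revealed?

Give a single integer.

Click 1 (5,3) count=2: revealed 1 new [(5,3)] -> total=1
Click 2 (0,4) count=3: revealed 1 new [(0,4)] -> total=2
Click 3 (3,0) count=0: revealed 15 new [(1,0) (1,1) (1,2) (2,0) (2,1) (2,2) (3,0) (3,1) (3,2) (4,0) (4,1) (4,2) (5,0) (5,1) (5,2)] -> total=17
Click 4 (1,0) count=1: revealed 0 new [(none)] -> total=17

Answer: 17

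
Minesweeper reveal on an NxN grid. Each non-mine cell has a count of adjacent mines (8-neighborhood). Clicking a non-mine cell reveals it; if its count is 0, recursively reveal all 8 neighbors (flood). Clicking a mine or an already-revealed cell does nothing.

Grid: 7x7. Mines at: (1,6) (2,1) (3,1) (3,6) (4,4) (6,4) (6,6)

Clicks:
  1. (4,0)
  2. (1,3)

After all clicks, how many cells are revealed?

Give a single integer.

Answer: 21

Derivation:
Click 1 (4,0) count=1: revealed 1 new [(4,0)] -> total=1
Click 2 (1,3) count=0: revealed 20 new [(0,0) (0,1) (0,2) (0,3) (0,4) (0,5) (1,0) (1,1) (1,2) (1,3) (1,4) (1,5) (2,2) (2,3) (2,4) (2,5) (3,2) (3,3) (3,4) (3,5)] -> total=21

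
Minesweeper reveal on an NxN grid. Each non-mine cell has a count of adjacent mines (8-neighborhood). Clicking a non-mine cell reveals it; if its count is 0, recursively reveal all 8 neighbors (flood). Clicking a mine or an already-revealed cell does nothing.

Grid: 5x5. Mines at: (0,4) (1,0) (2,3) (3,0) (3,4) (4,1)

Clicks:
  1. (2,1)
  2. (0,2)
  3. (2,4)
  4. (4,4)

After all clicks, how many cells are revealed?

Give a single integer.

Answer: 9

Derivation:
Click 1 (2,1) count=2: revealed 1 new [(2,1)] -> total=1
Click 2 (0,2) count=0: revealed 6 new [(0,1) (0,2) (0,3) (1,1) (1,2) (1,3)] -> total=7
Click 3 (2,4) count=2: revealed 1 new [(2,4)] -> total=8
Click 4 (4,4) count=1: revealed 1 new [(4,4)] -> total=9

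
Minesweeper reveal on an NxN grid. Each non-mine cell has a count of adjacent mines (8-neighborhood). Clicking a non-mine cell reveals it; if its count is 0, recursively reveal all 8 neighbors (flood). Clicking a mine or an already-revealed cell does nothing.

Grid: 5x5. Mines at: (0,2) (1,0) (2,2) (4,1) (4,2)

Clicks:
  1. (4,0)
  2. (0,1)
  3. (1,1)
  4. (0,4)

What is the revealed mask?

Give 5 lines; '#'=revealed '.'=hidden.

Click 1 (4,0) count=1: revealed 1 new [(4,0)] -> total=1
Click 2 (0,1) count=2: revealed 1 new [(0,1)] -> total=2
Click 3 (1,1) count=3: revealed 1 new [(1,1)] -> total=3
Click 4 (0,4) count=0: revealed 10 new [(0,3) (0,4) (1,3) (1,4) (2,3) (2,4) (3,3) (3,4) (4,3) (4,4)] -> total=13

Answer: .#.##
.#.##
...##
...##
#..##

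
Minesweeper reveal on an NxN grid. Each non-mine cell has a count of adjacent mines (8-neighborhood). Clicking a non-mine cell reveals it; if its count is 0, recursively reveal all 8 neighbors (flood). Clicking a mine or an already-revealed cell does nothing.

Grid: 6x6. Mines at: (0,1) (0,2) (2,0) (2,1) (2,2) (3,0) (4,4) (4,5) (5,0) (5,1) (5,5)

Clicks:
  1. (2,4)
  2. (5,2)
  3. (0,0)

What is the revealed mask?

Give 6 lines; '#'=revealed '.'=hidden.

Click 1 (2,4) count=0: revealed 12 new [(0,3) (0,4) (0,5) (1,3) (1,4) (1,5) (2,3) (2,4) (2,5) (3,3) (3,4) (3,5)] -> total=12
Click 2 (5,2) count=1: revealed 1 new [(5,2)] -> total=13
Click 3 (0,0) count=1: revealed 1 new [(0,0)] -> total=14

Answer: #..###
...###
...###
...###
......
..#...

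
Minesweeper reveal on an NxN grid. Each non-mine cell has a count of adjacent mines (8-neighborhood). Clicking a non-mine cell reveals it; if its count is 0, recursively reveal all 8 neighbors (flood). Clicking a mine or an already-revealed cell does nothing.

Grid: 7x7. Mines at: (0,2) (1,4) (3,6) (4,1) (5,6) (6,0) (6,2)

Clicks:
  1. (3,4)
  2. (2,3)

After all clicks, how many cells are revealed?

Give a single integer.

Answer: 29

Derivation:
Click 1 (3,4) count=0: revealed 29 new [(0,0) (0,1) (1,0) (1,1) (1,2) (1,3) (2,0) (2,1) (2,2) (2,3) (2,4) (2,5) (3,0) (3,1) (3,2) (3,3) (3,4) (3,5) (4,2) (4,3) (4,4) (4,5) (5,2) (5,3) (5,4) (5,5) (6,3) (6,4) (6,5)] -> total=29
Click 2 (2,3) count=1: revealed 0 new [(none)] -> total=29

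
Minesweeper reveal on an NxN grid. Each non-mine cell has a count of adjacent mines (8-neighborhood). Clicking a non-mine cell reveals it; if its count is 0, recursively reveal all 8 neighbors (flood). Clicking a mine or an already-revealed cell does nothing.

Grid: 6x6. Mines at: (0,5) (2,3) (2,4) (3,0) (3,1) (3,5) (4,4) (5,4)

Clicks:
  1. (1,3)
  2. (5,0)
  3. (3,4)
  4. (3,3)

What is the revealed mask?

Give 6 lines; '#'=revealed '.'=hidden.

Click 1 (1,3) count=2: revealed 1 new [(1,3)] -> total=1
Click 2 (5,0) count=0: revealed 8 new [(4,0) (4,1) (4,2) (4,3) (5,0) (5,1) (5,2) (5,3)] -> total=9
Click 3 (3,4) count=4: revealed 1 new [(3,4)] -> total=10
Click 4 (3,3) count=3: revealed 1 new [(3,3)] -> total=11

Answer: ......
...#..
......
...##.
####..
####..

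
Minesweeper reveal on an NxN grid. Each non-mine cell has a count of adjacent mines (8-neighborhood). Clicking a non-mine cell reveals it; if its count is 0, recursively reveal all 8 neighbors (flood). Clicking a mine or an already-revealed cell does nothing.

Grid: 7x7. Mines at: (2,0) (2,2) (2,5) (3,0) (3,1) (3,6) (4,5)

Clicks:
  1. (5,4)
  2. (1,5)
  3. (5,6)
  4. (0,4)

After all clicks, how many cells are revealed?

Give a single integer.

Answer: 16

Derivation:
Click 1 (5,4) count=1: revealed 1 new [(5,4)] -> total=1
Click 2 (1,5) count=1: revealed 1 new [(1,5)] -> total=2
Click 3 (5,6) count=1: revealed 1 new [(5,6)] -> total=3
Click 4 (0,4) count=0: revealed 13 new [(0,0) (0,1) (0,2) (0,3) (0,4) (0,5) (0,6) (1,0) (1,1) (1,2) (1,3) (1,4) (1,6)] -> total=16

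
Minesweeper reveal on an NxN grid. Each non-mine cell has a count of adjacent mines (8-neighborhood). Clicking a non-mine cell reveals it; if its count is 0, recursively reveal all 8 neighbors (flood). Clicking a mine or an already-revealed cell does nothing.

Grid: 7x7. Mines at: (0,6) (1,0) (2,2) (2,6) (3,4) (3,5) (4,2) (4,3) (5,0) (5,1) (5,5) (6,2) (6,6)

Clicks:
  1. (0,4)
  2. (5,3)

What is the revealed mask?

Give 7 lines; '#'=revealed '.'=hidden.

Answer: .#####.
.#####.
...###.
.......
.......
...#...
.......

Derivation:
Click 1 (0,4) count=0: revealed 13 new [(0,1) (0,2) (0,3) (0,4) (0,5) (1,1) (1,2) (1,3) (1,4) (1,5) (2,3) (2,4) (2,5)] -> total=13
Click 2 (5,3) count=3: revealed 1 new [(5,3)] -> total=14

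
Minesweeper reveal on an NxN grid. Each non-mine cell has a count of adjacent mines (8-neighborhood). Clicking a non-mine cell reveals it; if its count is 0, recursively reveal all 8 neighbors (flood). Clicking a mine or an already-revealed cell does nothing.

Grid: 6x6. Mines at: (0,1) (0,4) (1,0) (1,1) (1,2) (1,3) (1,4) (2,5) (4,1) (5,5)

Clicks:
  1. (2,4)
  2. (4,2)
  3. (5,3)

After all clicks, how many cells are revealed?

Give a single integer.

Click 1 (2,4) count=3: revealed 1 new [(2,4)] -> total=1
Click 2 (4,2) count=1: revealed 1 new [(4,2)] -> total=2
Click 3 (5,3) count=0: revealed 10 new [(2,2) (2,3) (3,2) (3,3) (3,4) (4,3) (4,4) (5,2) (5,3) (5,4)] -> total=12

Answer: 12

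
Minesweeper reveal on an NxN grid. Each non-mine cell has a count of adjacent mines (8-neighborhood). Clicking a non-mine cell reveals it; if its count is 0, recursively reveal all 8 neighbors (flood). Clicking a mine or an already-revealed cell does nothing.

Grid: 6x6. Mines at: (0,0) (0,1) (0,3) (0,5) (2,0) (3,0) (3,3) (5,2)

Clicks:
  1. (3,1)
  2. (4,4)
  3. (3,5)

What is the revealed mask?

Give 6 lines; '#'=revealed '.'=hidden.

Click 1 (3,1) count=2: revealed 1 new [(3,1)] -> total=1
Click 2 (4,4) count=1: revealed 1 new [(4,4)] -> total=2
Click 3 (3,5) count=0: revealed 11 new [(1,4) (1,5) (2,4) (2,5) (3,4) (3,5) (4,3) (4,5) (5,3) (5,4) (5,5)] -> total=13

Answer: ......
....##
....##
.#..##
...###
...###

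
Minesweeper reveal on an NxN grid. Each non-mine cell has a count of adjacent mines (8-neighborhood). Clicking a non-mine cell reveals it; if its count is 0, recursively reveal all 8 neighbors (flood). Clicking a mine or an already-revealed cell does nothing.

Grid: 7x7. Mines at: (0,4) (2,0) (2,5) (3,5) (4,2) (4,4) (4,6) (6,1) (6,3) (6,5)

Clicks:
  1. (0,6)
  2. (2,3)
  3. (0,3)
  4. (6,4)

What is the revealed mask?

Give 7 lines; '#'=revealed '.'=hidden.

Answer: ####.##
#######
.####..
.####..
.......
.......
....#..

Derivation:
Click 1 (0,6) count=0: revealed 4 new [(0,5) (0,6) (1,5) (1,6)] -> total=4
Click 2 (2,3) count=0: revealed 17 new [(0,0) (0,1) (0,2) (0,3) (1,0) (1,1) (1,2) (1,3) (1,4) (2,1) (2,2) (2,3) (2,4) (3,1) (3,2) (3,3) (3,4)] -> total=21
Click 3 (0,3) count=1: revealed 0 new [(none)] -> total=21
Click 4 (6,4) count=2: revealed 1 new [(6,4)] -> total=22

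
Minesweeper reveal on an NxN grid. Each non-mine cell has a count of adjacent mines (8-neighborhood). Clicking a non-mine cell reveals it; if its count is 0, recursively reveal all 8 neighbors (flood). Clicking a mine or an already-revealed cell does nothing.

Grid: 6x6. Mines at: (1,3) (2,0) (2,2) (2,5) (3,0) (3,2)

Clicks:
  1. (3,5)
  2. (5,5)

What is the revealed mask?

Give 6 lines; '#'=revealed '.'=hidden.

Click 1 (3,5) count=1: revealed 1 new [(3,5)] -> total=1
Click 2 (5,5) count=0: revealed 14 new [(3,3) (3,4) (4,0) (4,1) (4,2) (4,3) (4,4) (4,5) (5,0) (5,1) (5,2) (5,3) (5,4) (5,5)] -> total=15

Answer: ......
......
......
...###
######
######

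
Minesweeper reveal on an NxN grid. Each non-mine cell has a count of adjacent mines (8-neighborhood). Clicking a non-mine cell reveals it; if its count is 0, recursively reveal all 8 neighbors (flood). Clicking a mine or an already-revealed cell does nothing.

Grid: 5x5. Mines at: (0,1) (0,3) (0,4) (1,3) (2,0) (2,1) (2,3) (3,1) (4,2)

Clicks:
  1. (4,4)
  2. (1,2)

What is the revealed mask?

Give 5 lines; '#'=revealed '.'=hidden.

Answer: .....
..#..
.....
...##
...##

Derivation:
Click 1 (4,4) count=0: revealed 4 new [(3,3) (3,4) (4,3) (4,4)] -> total=4
Click 2 (1,2) count=5: revealed 1 new [(1,2)] -> total=5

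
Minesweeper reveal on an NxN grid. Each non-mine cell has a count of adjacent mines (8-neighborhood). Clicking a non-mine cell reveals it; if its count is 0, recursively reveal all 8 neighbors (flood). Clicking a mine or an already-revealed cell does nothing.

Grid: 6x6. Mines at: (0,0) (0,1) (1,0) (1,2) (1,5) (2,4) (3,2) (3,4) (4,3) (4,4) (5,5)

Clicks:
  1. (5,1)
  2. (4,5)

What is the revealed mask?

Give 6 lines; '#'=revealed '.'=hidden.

Click 1 (5,1) count=0: revealed 10 new [(2,0) (2,1) (3,0) (3,1) (4,0) (4,1) (4,2) (5,0) (5,1) (5,2)] -> total=10
Click 2 (4,5) count=3: revealed 1 new [(4,5)] -> total=11

Answer: ......
......
##....
##....
###..#
###...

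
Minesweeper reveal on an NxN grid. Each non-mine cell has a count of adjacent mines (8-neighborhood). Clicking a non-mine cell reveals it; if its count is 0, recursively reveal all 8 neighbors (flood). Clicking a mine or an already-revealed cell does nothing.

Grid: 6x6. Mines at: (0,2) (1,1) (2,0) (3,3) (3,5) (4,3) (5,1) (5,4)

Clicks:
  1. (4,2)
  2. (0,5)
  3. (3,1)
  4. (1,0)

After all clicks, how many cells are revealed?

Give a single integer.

Click 1 (4,2) count=3: revealed 1 new [(4,2)] -> total=1
Click 2 (0,5) count=0: revealed 9 new [(0,3) (0,4) (0,5) (1,3) (1,4) (1,5) (2,3) (2,4) (2,5)] -> total=10
Click 3 (3,1) count=1: revealed 1 new [(3,1)] -> total=11
Click 4 (1,0) count=2: revealed 1 new [(1,0)] -> total=12

Answer: 12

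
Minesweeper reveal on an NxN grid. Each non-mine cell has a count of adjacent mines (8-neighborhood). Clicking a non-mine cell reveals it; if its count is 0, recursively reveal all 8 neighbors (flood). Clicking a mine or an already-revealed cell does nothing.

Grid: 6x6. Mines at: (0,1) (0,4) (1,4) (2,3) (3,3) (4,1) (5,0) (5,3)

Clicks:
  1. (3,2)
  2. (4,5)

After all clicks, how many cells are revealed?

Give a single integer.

Click 1 (3,2) count=3: revealed 1 new [(3,2)] -> total=1
Click 2 (4,5) count=0: revealed 8 new [(2,4) (2,5) (3,4) (3,5) (4,4) (4,5) (5,4) (5,5)] -> total=9

Answer: 9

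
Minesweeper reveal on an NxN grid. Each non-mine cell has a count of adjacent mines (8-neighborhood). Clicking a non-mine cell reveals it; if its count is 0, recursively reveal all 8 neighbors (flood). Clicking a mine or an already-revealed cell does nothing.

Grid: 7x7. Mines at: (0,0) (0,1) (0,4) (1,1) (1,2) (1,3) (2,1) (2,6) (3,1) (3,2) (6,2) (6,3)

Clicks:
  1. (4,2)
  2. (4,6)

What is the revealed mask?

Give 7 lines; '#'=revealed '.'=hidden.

Answer: .......
.......
...###.
...####
..#####
...####
....###

Derivation:
Click 1 (4,2) count=2: revealed 1 new [(4,2)] -> total=1
Click 2 (4,6) count=0: revealed 18 new [(2,3) (2,4) (2,5) (3,3) (3,4) (3,5) (3,6) (4,3) (4,4) (4,5) (4,6) (5,3) (5,4) (5,5) (5,6) (6,4) (6,5) (6,6)] -> total=19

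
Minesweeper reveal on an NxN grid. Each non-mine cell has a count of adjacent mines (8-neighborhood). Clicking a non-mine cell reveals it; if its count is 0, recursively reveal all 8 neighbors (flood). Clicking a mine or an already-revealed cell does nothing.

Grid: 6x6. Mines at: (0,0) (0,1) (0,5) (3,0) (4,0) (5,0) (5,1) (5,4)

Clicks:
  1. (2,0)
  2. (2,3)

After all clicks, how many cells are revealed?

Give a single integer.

Answer: 24

Derivation:
Click 1 (2,0) count=1: revealed 1 new [(2,0)] -> total=1
Click 2 (2,3) count=0: revealed 23 new [(0,2) (0,3) (0,4) (1,1) (1,2) (1,3) (1,4) (1,5) (2,1) (2,2) (2,3) (2,4) (2,5) (3,1) (3,2) (3,3) (3,4) (3,5) (4,1) (4,2) (4,3) (4,4) (4,5)] -> total=24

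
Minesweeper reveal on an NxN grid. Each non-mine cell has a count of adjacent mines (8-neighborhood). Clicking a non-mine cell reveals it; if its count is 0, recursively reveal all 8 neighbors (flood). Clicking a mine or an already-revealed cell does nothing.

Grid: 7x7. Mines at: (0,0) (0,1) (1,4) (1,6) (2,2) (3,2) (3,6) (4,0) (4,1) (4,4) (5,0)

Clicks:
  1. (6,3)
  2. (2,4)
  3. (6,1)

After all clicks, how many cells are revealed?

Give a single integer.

Click 1 (6,3) count=0: revealed 14 new [(4,5) (4,6) (5,1) (5,2) (5,3) (5,4) (5,5) (5,6) (6,1) (6,2) (6,3) (6,4) (6,5) (6,6)] -> total=14
Click 2 (2,4) count=1: revealed 1 new [(2,4)] -> total=15
Click 3 (6,1) count=1: revealed 0 new [(none)] -> total=15

Answer: 15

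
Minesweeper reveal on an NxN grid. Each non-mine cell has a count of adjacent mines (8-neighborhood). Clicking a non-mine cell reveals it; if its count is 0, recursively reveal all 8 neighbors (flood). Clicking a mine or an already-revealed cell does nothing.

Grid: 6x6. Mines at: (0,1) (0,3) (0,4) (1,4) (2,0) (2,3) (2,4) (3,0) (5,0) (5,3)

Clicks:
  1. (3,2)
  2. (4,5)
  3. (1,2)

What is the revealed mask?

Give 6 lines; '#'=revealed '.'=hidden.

Answer: ......
..#...
......
..#.##
....##
....##

Derivation:
Click 1 (3,2) count=1: revealed 1 new [(3,2)] -> total=1
Click 2 (4,5) count=0: revealed 6 new [(3,4) (3,5) (4,4) (4,5) (5,4) (5,5)] -> total=7
Click 3 (1,2) count=3: revealed 1 new [(1,2)] -> total=8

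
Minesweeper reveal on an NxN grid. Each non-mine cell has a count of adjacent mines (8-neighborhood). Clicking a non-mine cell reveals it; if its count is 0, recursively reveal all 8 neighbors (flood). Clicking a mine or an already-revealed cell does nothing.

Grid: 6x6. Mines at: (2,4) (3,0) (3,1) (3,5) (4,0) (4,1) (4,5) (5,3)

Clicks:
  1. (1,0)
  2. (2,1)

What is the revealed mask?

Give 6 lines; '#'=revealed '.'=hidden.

Click 1 (1,0) count=0: revealed 16 new [(0,0) (0,1) (0,2) (0,3) (0,4) (0,5) (1,0) (1,1) (1,2) (1,3) (1,4) (1,5) (2,0) (2,1) (2,2) (2,3)] -> total=16
Click 2 (2,1) count=2: revealed 0 new [(none)] -> total=16

Answer: ######
######
####..
......
......
......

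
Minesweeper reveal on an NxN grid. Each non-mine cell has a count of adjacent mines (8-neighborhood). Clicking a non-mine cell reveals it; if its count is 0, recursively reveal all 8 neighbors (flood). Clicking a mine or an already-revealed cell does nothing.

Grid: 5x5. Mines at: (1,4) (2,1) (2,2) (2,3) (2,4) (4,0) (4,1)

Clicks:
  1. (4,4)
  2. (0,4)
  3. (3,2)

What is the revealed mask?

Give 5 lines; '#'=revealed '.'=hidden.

Click 1 (4,4) count=0: revealed 6 new [(3,2) (3,3) (3,4) (4,2) (4,3) (4,4)] -> total=6
Click 2 (0,4) count=1: revealed 1 new [(0,4)] -> total=7
Click 3 (3,2) count=4: revealed 0 new [(none)] -> total=7

Answer: ....#
.....
.....
..###
..###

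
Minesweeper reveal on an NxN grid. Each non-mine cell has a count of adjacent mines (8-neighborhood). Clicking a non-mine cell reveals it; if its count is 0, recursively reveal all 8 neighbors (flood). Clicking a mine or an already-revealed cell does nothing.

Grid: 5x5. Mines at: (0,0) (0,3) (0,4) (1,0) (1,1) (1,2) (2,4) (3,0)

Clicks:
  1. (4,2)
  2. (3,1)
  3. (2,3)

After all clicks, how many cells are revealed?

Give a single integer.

Answer: 11

Derivation:
Click 1 (4,2) count=0: revealed 11 new [(2,1) (2,2) (2,3) (3,1) (3,2) (3,3) (3,4) (4,1) (4,2) (4,3) (4,4)] -> total=11
Click 2 (3,1) count=1: revealed 0 new [(none)] -> total=11
Click 3 (2,3) count=2: revealed 0 new [(none)] -> total=11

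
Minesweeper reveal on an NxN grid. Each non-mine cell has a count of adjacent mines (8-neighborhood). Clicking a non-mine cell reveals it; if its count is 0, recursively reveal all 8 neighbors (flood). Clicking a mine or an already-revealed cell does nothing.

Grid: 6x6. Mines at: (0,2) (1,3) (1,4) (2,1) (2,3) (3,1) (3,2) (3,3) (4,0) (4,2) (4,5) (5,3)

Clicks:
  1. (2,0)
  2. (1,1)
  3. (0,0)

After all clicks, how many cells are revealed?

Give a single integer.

Click 1 (2,0) count=2: revealed 1 new [(2,0)] -> total=1
Click 2 (1,1) count=2: revealed 1 new [(1,1)] -> total=2
Click 3 (0,0) count=0: revealed 3 new [(0,0) (0,1) (1,0)] -> total=5

Answer: 5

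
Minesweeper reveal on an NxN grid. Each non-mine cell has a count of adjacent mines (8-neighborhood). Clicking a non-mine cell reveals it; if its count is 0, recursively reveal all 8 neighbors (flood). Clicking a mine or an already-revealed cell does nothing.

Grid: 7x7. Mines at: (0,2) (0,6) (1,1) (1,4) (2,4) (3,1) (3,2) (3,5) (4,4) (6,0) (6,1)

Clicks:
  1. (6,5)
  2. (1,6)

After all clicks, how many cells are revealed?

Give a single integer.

Answer: 13

Derivation:
Click 1 (6,5) count=0: revealed 12 new [(4,5) (4,6) (5,2) (5,3) (5,4) (5,5) (5,6) (6,2) (6,3) (6,4) (6,5) (6,6)] -> total=12
Click 2 (1,6) count=1: revealed 1 new [(1,6)] -> total=13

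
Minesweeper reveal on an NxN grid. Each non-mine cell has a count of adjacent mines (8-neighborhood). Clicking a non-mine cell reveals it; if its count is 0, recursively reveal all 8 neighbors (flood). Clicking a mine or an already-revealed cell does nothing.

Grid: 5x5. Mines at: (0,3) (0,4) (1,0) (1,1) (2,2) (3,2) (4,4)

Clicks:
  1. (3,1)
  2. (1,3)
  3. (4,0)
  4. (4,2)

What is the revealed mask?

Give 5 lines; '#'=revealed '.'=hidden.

Click 1 (3,1) count=2: revealed 1 new [(3,1)] -> total=1
Click 2 (1,3) count=3: revealed 1 new [(1,3)] -> total=2
Click 3 (4,0) count=0: revealed 5 new [(2,0) (2,1) (3,0) (4,0) (4,1)] -> total=7
Click 4 (4,2) count=1: revealed 1 new [(4,2)] -> total=8

Answer: .....
...#.
##...
##...
###..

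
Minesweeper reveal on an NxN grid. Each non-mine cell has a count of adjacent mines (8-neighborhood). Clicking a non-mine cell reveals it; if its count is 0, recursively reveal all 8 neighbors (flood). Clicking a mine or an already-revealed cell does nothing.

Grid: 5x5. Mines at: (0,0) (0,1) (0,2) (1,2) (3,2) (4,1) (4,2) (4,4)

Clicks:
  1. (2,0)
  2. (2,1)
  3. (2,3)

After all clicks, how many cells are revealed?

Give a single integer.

Click 1 (2,0) count=0: revealed 6 new [(1,0) (1,1) (2,0) (2,1) (3,0) (3,1)] -> total=6
Click 2 (2,1) count=2: revealed 0 new [(none)] -> total=6
Click 3 (2,3) count=2: revealed 1 new [(2,3)] -> total=7

Answer: 7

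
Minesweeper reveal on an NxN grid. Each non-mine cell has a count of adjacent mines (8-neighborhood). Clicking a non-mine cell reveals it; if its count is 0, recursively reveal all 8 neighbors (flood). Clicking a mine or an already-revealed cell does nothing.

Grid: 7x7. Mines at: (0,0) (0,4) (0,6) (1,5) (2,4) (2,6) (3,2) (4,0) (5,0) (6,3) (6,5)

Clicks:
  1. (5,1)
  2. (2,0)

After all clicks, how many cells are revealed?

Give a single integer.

Answer: 7

Derivation:
Click 1 (5,1) count=2: revealed 1 new [(5,1)] -> total=1
Click 2 (2,0) count=0: revealed 6 new [(1,0) (1,1) (2,0) (2,1) (3,0) (3,1)] -> total=7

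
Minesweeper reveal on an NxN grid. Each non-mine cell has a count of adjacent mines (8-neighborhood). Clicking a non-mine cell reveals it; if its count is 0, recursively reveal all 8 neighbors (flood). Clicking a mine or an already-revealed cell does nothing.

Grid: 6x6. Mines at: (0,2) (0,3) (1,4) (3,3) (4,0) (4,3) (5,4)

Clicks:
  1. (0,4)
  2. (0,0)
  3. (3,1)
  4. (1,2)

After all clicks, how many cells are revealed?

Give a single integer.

Answer: 12

Derivation:
Click 1 (0,4) count=2: revealed 1 new [(0,4)] -> total=1
Click 2 (0,0) count=0: revealed 11 new [(0,0) (0,1) (1,0) (1,1) (1,2) (2,0) (2,1) (2,2) (3,0) (3,1) (3,2)] -> total=12
Click 3 (3,1) count=1: revealed 0 new [(none)] -> total=12
Click 4 (1,2) count=2: revealed 0 new [(none)] -> total=12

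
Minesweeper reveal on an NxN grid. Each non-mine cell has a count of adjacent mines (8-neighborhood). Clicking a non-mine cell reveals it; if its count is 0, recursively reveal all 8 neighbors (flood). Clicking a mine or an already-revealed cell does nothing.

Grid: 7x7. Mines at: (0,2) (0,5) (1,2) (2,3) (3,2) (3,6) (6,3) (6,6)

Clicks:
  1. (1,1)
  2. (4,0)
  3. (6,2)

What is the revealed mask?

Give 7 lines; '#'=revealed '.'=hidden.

Click 1 (1,1) count=2: revealed 1 new [(1,1)] -> total=1
Click 2 (4,0) count=0: revealed 16 new [(0,0) (0,1) (1,0) (2,0) (2,1) (3,0) (3,1) (4,0) (4,1) (4,2) (5,0) (5,1) (5,2) (6,0) (6,1) (6,2)] -> total=17
Click 3 (6,2) count=1: revealed 0 new [(none)] -> total=17

Answer: ##.....
##.....
##.....
##.....
###....
###....
###....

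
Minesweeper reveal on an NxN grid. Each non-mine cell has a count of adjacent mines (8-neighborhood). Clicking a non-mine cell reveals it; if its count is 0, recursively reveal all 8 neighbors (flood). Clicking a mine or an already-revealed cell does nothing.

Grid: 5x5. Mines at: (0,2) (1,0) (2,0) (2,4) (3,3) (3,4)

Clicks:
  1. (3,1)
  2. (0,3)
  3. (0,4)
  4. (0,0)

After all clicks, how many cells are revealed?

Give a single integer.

Click 1 (3,1) count=1: revealed 1 new [(3,1)] -> total=1
Click 2 (0,3) count=1: revealed 1 new [(0,3)] -> total=2
Click 3 (0,4) count=0: revealed 3 new [(0,4) (1,3) (1,4)] -> total=5
Click 4 (0,0) count=1: revealed 1 new [(0,0)] -> total=6

Answer: 6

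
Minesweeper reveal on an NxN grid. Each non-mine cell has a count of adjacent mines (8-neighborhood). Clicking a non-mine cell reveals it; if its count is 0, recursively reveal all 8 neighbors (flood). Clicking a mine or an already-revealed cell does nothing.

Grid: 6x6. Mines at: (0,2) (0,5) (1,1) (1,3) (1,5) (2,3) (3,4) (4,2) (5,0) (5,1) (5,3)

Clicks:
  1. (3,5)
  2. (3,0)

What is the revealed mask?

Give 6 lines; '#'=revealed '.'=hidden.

Click 1 (3,5) count=1: revealed 1 new [(3,5)] -> total=1
Click 2 (3,0) count=0: revealed 6 new [(2,0) (2,1) (3,0) (3,1) (4,0) (4,1)] -> total=7

Answer: ......
......
##....
##...#
##....
......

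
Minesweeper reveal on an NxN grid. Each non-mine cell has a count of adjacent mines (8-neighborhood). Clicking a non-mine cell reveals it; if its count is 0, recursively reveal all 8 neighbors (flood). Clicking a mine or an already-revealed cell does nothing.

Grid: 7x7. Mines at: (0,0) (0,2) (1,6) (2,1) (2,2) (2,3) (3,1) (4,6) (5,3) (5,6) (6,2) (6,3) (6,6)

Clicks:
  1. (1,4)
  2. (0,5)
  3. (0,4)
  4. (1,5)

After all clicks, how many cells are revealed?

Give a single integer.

Answer: 6

Derivation:
Click 1 (1,4) count=1: revealed 1 new [(1,4)] -> total=1
Click 2 (0,5) count=1: revealed 1 new [(0,5)] -> total=2
Click 3 (0,4) count=0: revealed 4 new [(0,3) (0,4) (1,3) (1,5)] -> total=6
Click 4 (1,5) count=1: revealed 0 new [(none)] -> total=6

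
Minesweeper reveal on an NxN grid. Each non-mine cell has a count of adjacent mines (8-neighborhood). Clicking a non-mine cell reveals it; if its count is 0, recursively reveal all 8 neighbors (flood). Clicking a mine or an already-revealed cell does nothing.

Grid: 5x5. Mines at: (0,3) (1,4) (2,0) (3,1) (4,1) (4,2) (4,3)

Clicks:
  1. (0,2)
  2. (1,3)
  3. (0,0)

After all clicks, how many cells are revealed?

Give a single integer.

Click 1 (0,2) count=1: revealed 1 new [(0,2)] -> total=1
Click 2 (1,3) count=2: revealed 1 new [(1,3)] -> total=2
Click 3 (0,0) count=0: revealed 5 new [(0,0) (0,1) (1,0) (1,1) (1,2)] -> total=7

Answer: 7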